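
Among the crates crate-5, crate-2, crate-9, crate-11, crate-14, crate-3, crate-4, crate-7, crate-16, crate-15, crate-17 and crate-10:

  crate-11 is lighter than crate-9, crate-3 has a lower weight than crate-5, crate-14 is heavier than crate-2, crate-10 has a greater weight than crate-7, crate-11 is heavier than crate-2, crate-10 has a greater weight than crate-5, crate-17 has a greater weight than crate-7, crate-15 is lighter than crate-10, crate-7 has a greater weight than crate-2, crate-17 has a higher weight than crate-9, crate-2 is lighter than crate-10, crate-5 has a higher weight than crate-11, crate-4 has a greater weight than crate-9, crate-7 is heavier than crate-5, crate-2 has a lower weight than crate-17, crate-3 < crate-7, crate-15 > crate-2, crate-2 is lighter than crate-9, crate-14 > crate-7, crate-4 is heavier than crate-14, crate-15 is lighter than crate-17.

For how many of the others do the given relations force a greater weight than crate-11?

Directly above crate-11: crate-9, crate-5.
One step further: crate-7, crate-17, crate-10, crate-4 (6 so far).
One step further: crate-14 (7 so far).
Nothing else is reachable above crate-11; 7 in all.

7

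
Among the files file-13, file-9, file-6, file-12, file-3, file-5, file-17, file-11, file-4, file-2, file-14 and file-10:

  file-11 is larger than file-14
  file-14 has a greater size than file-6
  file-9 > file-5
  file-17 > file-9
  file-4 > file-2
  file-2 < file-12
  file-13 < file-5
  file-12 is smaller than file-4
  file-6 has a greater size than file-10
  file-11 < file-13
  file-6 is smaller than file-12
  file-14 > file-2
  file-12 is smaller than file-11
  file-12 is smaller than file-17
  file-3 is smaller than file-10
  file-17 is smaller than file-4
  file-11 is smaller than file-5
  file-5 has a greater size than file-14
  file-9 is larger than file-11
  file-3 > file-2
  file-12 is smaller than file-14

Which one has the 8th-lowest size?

The consecutive relations fix a unique order: file-2 < file-3 < file-10 < file-6 < file-12 < file-14 < file-11 < file-13 < file-5 < file-9 < file-17 < file-4.
Counting 8 from the smallest end gives file-13.

file-13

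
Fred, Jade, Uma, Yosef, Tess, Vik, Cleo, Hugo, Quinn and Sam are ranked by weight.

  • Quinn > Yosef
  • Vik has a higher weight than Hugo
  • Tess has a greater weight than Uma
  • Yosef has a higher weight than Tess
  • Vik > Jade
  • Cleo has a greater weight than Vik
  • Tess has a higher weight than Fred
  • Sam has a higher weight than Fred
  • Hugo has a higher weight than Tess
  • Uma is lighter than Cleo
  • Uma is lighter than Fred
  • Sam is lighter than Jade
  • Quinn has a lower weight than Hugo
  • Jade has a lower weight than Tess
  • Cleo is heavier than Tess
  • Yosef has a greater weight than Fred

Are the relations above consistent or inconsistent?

consistent

The single ordering Uma < Fred < Sam < Jade < Tess < Yosef < Quinn < Hugo < Vik < Cleo satisfies every listed relation, so no contradiction arises.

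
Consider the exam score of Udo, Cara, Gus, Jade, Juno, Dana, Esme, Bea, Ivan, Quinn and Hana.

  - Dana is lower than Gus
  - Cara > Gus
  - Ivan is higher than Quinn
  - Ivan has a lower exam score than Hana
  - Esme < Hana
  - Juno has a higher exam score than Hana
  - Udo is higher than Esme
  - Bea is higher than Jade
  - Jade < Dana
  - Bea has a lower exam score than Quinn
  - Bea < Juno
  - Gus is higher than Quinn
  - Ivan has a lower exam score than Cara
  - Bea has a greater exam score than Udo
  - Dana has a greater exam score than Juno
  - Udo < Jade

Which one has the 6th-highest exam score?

The consecutive relations fix a unique order: Esme < Udo < Jade < Bea < Quinn < Ivan < Hana < Juno < Dana < Gus < Cara.
Counting 6 from the largest end gives Ivan.

Ivan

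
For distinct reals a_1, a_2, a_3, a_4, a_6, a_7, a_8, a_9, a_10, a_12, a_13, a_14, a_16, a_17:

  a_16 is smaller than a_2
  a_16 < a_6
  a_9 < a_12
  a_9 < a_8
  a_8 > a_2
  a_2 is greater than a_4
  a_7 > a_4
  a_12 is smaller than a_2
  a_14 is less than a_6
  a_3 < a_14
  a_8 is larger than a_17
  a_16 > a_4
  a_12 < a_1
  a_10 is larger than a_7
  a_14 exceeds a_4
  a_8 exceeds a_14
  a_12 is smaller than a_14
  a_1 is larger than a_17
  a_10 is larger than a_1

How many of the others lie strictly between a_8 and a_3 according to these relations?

1

Chaining upward from a_3 reaches: a_14, a_6.
Chaining downward from a_8 reaches: a_17, a_4, a_9, a_12, a_16, a_14, a_2.
Strictly between a_3 and a_8 are those in both lists: a_14 — 1 element.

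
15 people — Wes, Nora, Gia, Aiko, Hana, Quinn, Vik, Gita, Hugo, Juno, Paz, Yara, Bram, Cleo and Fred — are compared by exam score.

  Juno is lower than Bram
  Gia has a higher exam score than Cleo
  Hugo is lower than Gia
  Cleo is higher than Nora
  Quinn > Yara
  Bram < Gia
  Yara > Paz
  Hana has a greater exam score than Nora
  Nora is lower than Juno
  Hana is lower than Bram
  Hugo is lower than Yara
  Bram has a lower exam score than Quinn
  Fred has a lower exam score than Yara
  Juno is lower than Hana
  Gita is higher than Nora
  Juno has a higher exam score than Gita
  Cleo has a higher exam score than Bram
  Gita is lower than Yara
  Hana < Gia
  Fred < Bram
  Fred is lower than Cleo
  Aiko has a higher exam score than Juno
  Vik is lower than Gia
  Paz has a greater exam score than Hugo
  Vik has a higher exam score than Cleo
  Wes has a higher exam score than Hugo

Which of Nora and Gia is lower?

Nora < Juno and Juno < Hana give Nora < Hana.
Then Hana < Bram extends the chain to Bram.
With Bram < Cleo: Nora < Juno < Hana < Bram < Cleo.
With Cleo < Vik: Nora < Juno < Hana < Bram < Cleo < Vik.
Then Vik < Gia extends the chain to Gia.
So Nora < Gia; Nora is the lower of the two.

Nora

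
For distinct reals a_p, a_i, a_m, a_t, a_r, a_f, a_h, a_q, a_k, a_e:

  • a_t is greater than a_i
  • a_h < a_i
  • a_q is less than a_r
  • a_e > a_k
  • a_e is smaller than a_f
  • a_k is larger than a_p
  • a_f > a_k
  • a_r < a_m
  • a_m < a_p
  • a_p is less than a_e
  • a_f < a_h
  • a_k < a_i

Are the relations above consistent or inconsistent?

The single ordering a_q < a_r < a_m < a_p < a_k < a_e < a_f < a_h < a_i < a_t satisfies every listed relation, so no contradiction arises.

consistent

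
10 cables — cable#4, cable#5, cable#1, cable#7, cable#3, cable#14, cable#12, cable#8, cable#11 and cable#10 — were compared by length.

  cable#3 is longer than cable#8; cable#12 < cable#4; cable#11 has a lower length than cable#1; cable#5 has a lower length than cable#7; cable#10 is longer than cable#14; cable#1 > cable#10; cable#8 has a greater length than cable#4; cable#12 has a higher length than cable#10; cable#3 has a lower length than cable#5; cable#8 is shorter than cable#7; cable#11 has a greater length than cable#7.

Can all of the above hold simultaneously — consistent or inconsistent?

consistent

Every relation is compatible with cable#14 < cable#10 < cable#12 < cable#4 < cable#8 < cable#3 < cable#5 < cable#7 < cable#11 < cable#1; the set is consistent.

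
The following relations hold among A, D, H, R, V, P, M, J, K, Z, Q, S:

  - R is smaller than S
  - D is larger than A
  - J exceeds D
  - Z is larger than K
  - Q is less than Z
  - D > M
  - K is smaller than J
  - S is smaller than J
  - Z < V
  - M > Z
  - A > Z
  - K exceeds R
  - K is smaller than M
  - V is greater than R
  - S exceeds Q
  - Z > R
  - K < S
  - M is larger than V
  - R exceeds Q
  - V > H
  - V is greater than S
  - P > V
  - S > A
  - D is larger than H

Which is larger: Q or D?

D

Q < R and R < K give Q < K.
Then K < S extends the chain to S.
With S < V: Q < R < K < S < V.
With V < M: Q < R < K < S < V < M.
With M < D: Q < R < K < S < V < M < D.
So Q < D; D is the larger of the two.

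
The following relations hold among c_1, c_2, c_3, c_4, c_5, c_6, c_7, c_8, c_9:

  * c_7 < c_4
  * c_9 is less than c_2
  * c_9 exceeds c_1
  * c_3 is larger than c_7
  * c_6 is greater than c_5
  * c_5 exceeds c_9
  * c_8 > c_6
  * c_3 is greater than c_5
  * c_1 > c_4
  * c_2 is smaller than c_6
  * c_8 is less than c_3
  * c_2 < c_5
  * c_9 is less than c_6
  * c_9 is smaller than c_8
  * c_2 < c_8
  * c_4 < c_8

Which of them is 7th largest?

c_1

The consecutive relations fix a unique order: c_7 < c_4 < c_1 < c_9 < c_2 < c_5 < c_6 < c_8 < c_3.
The 7th largest is c_1.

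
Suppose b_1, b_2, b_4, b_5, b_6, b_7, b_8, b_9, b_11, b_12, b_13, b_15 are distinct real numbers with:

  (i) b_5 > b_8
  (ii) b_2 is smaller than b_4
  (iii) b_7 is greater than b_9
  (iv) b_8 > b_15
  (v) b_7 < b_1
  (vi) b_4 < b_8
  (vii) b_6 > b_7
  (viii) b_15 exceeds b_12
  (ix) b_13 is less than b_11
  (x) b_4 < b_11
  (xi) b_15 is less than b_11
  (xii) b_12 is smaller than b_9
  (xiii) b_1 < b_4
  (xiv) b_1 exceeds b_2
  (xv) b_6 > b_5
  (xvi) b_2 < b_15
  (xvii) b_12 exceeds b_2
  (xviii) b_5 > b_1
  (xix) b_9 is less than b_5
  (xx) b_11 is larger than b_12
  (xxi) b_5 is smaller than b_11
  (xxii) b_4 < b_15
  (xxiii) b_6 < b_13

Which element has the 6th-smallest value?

b_4

Chaining the given pairs: b_2 < b_12 < b_9 < b_7 < b_1 < b_4 < b_15 < b_8 < b_5 < b_6 < b_13 < b_11.
Counting 6 from the smallest end gives b_4.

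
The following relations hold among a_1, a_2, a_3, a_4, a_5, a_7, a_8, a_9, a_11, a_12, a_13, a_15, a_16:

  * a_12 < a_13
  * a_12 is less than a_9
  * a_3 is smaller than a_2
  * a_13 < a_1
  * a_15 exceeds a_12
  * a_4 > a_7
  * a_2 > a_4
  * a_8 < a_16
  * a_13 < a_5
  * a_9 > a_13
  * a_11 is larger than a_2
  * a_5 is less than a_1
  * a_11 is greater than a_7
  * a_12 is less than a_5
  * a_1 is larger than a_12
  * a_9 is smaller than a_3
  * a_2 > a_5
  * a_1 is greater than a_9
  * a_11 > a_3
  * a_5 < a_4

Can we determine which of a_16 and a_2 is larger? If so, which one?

Following every chain through a_16: below a_16 we get a_8.
a_2 is not reached, and no chain runs the other way from a_2 to a_16.
So the given relations leave the order of a_16 and a_2 undetermined.

undetermined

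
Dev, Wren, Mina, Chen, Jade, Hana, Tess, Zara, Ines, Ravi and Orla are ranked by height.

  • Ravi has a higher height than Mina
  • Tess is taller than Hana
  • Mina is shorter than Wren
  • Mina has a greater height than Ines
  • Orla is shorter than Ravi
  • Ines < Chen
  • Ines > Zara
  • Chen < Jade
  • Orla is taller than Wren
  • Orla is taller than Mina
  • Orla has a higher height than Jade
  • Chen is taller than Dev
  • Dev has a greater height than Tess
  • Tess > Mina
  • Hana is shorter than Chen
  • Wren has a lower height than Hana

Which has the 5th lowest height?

The consecutive relations fix a unique order: Zara < Ines < Mina < Wren < Hana < Tess < Dev < Chen < Jade < Orla < Ravi.
Counting 5 from the smallest end gives Hana.

Hana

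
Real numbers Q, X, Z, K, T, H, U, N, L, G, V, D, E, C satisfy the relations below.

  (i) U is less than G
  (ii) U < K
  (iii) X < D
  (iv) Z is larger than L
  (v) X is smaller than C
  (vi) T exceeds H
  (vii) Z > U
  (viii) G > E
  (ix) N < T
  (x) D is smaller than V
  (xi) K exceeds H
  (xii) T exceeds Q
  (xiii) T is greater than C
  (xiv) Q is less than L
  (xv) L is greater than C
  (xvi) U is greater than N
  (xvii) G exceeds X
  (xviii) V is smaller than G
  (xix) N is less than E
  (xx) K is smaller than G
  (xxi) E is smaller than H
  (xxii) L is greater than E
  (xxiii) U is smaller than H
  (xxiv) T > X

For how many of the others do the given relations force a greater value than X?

7

Directly above X: C, D, G, T.
One step further: V, L (6 so far).
One step further: Z (7 so far).
No other element is forced above X by the given relations, so the count is 7.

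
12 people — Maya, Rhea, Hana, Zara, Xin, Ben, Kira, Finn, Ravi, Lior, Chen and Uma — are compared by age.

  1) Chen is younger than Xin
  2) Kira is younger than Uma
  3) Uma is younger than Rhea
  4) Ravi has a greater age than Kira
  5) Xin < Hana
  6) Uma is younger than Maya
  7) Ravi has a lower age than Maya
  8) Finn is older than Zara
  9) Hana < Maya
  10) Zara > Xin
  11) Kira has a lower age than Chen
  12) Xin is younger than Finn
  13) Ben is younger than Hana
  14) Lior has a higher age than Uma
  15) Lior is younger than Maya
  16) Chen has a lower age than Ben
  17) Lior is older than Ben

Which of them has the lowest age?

Chaining upward from Kira: directly above it, Chen, Uma, Ravi; then Ben, Lior, Xin, Rhea, Maya; then Zara, Hana, Finn.
That covers every other element, and nothing is given below Kira, so Kira is the lowest age.

Kira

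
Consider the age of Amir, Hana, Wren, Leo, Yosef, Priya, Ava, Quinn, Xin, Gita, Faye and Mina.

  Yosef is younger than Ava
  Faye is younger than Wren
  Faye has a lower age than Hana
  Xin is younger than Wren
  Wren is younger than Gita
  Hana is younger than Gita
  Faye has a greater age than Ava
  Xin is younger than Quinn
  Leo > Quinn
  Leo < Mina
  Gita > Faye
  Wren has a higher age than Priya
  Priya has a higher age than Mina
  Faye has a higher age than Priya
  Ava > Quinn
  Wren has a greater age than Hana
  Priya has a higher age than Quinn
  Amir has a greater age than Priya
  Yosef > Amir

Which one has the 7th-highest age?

Piecing the relations together gives one ordering: Xin < Quinn < Leo < Mina < Priya < Amir < Yosef < Ava < Faye < Hana < Wren < Gita.
Counting 7 from the largest end gives Amir.

Amir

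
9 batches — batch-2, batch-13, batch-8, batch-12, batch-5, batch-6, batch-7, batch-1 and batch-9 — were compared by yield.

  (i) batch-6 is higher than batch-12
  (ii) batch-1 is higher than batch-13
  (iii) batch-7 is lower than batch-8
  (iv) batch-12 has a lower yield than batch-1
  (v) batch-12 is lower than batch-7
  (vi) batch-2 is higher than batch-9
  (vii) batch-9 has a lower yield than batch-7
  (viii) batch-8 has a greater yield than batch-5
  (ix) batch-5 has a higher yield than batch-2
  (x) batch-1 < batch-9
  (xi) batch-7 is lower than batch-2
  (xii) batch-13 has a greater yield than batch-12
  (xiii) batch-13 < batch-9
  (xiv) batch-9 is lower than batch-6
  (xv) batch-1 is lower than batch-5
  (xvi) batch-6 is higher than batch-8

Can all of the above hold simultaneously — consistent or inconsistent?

Every relation is compatible with batch-12 < batch-13 < batch-1 < batch-9 < batch-7 < batch-2 < batch-5 < batch-8 < batch-6; the set is consistent.

consistent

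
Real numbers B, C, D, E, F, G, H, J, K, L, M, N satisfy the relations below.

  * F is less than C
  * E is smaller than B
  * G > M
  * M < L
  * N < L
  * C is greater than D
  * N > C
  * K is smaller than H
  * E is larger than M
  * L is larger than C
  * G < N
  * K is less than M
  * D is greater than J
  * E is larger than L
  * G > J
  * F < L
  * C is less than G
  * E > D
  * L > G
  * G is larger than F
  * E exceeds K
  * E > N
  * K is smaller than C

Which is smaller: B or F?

F

Following the relations from F: F < C < G < N < L < E < B.
So F < B; F is the smaller of the two.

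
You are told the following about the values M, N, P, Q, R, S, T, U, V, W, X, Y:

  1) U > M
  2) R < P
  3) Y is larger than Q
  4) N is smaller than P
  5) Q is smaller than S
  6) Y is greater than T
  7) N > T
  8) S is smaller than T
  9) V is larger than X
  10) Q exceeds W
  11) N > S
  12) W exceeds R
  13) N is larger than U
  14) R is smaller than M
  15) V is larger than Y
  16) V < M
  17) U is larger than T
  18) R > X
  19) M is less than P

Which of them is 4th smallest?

Piecing the relations together gives one ordering: X < R < W < Q < S < T < Y < V < M < U < N < P.
Counting 4 from the smallest end gives Q.

Q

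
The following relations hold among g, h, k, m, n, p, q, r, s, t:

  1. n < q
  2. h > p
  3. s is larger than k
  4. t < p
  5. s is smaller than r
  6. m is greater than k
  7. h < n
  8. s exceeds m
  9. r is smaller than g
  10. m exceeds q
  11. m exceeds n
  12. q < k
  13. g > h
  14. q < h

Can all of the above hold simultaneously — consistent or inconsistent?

inconsistent

Chaining the given relations yields h < n < q, so h < q. But one relation states q < h. These cannot both hold.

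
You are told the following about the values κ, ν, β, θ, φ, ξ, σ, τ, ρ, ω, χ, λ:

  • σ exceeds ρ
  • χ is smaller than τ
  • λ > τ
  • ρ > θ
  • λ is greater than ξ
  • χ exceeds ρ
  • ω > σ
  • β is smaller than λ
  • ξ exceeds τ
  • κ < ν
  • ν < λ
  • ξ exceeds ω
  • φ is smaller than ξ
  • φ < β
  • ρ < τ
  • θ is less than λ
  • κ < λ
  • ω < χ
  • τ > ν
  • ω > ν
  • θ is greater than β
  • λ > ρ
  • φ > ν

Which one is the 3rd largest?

τ

Piecing the relations together gives one ordering: κ < ν < φ < β < θ < ρ < σ < ω < χ < τ < ξ < λ.
Counting 3 from the largest end gives τ.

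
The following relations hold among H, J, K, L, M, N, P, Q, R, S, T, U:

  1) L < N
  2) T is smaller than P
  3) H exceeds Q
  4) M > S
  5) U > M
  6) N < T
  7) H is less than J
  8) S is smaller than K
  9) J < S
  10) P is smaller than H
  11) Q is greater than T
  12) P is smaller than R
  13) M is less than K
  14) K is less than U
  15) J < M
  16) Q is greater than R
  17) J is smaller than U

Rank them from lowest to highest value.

Each adjacent pair is fixed by a given relation: L < N; N < T; T < P; P < R; R < Q; Q < H; H < J; J < S; S < M; M < K; K < U. Chaining them end to end gives the full order.

L < N < T < P < R < Q < H < J < S < M < K < U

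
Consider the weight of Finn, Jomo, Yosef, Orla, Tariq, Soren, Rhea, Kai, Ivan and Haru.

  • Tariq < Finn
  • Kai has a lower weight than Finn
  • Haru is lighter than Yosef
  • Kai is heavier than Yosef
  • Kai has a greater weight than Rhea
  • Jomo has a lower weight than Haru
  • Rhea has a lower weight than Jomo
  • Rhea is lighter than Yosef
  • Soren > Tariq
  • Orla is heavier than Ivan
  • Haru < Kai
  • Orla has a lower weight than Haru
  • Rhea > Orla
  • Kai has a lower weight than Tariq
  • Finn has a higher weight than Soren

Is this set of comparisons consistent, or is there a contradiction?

The single ordering Ivan < Orla < Rhea < Jomo < Haru < Yosef < Kai < Tariq < Soren < Finn satisfies every listed relation, so no contradiction arises.

consistent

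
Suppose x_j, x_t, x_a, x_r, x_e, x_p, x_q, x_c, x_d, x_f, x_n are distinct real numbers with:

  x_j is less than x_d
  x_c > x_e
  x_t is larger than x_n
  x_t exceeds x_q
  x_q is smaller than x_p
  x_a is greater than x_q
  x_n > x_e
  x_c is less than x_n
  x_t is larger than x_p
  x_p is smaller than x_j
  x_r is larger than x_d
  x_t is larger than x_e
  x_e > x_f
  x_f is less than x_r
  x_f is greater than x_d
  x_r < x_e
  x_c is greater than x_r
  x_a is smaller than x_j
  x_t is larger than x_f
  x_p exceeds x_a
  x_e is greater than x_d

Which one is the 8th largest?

x_j

Chaining the given pairs: x_q < x_a < x_p < x_j < x_d < x_f < x_r < x_e < x_c < x_n < x_t.
Counting 8 from the largest end gives x_j.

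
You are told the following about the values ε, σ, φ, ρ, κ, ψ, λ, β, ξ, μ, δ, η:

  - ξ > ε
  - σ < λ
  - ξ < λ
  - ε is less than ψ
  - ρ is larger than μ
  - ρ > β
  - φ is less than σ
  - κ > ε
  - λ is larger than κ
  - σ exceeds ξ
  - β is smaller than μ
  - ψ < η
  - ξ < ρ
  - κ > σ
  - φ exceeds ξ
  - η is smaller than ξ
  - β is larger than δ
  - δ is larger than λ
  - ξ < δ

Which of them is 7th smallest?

The consecutive relations fix a unique order: ε < ψ < η < ξ < φ < σ < κ < λ < δ < β < μ < ρ.
The 7th smallest is κ.

κ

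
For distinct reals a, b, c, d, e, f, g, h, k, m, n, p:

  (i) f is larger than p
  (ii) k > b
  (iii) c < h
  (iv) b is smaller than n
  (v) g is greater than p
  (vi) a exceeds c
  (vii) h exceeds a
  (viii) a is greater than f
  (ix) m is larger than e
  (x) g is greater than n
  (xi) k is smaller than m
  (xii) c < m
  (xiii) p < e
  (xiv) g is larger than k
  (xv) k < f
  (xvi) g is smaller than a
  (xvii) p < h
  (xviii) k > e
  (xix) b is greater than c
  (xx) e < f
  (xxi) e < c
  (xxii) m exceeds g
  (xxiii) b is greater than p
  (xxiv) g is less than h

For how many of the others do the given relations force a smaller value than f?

From f the given relations immediately reach p, e, k.
From those, b — 4 in total.
From those, c — 5 in total.
No other element is forced below f by the given relations, so the count is 5.

5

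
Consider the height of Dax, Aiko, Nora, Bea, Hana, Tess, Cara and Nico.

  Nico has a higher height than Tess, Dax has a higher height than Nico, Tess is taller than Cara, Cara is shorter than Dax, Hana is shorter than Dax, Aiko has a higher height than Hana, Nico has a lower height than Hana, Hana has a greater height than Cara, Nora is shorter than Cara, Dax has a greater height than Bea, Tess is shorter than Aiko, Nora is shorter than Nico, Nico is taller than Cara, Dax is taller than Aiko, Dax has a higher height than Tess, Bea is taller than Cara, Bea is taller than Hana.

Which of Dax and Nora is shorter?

Nora

Link the given pairs in sequence: Nora < Cara; Cara < Nico; Nico < Hana; Hana < Aiko; Aiko < Dax.
Chaining these gives Nora < Cara < Nico < Hana < Aiko < Dax.
So Nora < Dax; Nora is the shorter of the two.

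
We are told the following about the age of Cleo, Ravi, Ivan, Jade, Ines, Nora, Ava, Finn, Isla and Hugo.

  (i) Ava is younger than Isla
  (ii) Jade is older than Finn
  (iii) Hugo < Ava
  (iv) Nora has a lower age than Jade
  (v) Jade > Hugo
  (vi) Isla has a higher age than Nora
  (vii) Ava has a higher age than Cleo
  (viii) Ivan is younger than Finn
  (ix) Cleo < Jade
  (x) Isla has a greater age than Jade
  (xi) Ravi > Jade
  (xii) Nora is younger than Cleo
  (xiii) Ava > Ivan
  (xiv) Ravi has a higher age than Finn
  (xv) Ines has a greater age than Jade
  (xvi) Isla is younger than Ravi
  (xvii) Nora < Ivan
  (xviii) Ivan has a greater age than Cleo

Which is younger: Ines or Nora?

Nora

Nora < Cleo and Cleo < Ivan give Nora < Ivan.
Then Ivan < Finn extends the chain to Finn.
Then Finn < Jade extends the chain to Jade.
With Jade < Ines: Nora < Cleo < Ivan < Finn < Jade < Ines.
So Nora < Ines; Nora is the younger of the two.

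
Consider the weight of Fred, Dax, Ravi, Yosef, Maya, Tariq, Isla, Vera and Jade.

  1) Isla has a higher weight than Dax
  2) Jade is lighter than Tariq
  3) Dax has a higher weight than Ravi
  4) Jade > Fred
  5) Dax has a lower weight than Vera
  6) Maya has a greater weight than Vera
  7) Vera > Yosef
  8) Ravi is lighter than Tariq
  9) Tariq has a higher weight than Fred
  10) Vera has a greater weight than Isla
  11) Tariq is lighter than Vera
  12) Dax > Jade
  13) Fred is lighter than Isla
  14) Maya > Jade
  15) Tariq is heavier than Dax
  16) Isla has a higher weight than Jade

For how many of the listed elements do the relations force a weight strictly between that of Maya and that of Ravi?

4

The relations place Ravi below Maya. An element lies strictly between them when it is forced above Ravi and also forced below Maya.
Above Ravi: {Dax, Tariq, Isla, Vera}. Below Maya: {Fred, Jade, Yosef, Dax, Tariq, Isla, Vera}.
Intersection: {Dax, Tariq, Isla, Vera} — 4.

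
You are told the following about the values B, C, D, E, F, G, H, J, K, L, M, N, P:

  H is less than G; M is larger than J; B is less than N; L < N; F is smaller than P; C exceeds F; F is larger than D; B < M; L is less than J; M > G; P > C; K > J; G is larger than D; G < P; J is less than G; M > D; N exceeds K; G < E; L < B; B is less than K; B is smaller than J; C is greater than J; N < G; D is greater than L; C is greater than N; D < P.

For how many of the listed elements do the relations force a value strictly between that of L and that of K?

2

The relations place L below K. An element lies strictly between them when it is forced above L and also forced below K.
Above L: {D, B, J, F, N, G, E, M, C, P}. Below K: {B, J}.
Intersection: {B, J} — 2.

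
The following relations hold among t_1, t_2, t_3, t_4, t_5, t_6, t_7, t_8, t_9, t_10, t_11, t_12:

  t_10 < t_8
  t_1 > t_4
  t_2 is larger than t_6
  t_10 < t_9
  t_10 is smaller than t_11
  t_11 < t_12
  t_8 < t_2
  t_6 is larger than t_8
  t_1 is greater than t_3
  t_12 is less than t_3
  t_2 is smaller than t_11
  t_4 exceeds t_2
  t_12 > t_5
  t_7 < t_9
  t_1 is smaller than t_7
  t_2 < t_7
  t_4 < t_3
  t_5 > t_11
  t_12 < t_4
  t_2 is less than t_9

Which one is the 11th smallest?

Chaining the given pairs: t_10 < t_8 < t_6 < t_2 < t_11 < t_5 < t_12 < t_4 < t_3 < t_1 < t_7 < t_9.
The 11th smallest is t_7.

t_7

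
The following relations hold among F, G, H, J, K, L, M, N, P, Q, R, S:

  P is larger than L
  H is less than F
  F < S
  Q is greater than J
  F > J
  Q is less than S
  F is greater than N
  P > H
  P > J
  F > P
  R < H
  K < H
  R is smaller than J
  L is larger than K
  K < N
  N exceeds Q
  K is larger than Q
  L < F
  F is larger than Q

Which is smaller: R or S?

R

Link the given pairs in sequence: R < J; J < Q; Q < K; K < H; H < P; P < F; F < S.
Chaining these gives R < J < Q < K < H < P < F < S.
So R < S; R is the smaller of the two.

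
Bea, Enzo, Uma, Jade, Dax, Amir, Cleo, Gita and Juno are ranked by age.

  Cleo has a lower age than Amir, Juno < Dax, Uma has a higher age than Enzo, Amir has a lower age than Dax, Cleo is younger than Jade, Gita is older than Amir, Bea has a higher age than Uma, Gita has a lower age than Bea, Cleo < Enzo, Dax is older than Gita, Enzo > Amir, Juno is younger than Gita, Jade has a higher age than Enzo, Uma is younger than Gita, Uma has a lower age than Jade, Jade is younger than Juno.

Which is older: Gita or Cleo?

Gita

The relevant relations are Cleo < Amir; Amir < Enzo; Enzo < Uma; Uma < Jade; Jade < Juno; Juno < Gita.
Together: Cleo < Amir < Enzo < Uma < Jade < Juno < Gita.
So Cleo < Gita; Gita is the older of the two.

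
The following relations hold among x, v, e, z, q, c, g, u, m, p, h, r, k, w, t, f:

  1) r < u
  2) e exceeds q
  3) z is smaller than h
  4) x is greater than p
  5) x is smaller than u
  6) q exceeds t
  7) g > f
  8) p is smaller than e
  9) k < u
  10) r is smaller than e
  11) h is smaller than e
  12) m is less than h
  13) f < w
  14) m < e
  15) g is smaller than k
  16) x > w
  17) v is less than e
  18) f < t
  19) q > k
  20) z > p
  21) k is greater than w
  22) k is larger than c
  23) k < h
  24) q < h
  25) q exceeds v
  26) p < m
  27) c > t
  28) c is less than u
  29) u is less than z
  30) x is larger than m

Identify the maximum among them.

Chaining downward from e: directly below it, p, m, v, r, q, h; then t, k, z; then f, g, c, w, u; then x.
That covers every other element, and nothing is given above e, so e is the maximum.

e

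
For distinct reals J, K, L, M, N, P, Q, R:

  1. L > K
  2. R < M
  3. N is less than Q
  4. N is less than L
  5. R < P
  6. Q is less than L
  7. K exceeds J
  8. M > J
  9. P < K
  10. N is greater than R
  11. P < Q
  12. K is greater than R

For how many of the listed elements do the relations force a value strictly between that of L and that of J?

1

The relations place J below L. An element lies strictly between them when it is forced above J and also forced below L.
Above J: {M, K}. Below L: {R, P, K, N, Q}.
Intersection: {K} — 1.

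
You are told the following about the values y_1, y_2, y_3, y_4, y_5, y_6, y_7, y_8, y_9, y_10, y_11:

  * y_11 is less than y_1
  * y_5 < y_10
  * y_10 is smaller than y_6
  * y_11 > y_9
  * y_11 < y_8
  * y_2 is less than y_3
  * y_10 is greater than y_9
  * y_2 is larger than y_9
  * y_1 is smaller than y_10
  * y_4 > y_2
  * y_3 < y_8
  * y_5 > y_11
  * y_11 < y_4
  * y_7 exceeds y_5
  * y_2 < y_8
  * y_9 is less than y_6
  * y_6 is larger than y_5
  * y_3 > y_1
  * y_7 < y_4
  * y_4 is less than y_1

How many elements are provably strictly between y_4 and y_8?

2

The relations place y_4 below y_8. An element lies strictly between them when it is forced above y_4 and also forced below y_8.
Above y_4: {y_1, y_10, y_3, y_6}. Below y_8: {y_9, y_11, y_2, y_5, y_7, y_1, y_3}.
Intersection: {y_1, y_3} — 2.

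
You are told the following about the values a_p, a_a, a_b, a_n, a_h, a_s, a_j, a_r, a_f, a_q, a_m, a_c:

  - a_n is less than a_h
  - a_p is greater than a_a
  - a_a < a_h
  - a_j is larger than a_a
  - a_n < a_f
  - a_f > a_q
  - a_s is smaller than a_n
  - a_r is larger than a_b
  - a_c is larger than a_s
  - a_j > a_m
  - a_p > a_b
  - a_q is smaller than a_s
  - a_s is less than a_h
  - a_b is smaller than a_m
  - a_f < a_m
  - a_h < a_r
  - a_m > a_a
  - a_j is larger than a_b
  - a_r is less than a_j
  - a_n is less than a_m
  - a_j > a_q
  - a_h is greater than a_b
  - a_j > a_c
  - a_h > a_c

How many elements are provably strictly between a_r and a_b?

1

Chaining upward from a_b reaches: a_h, a_m, a_j, a_p.
Chaining downward from a_r reaches: a_q, a_s, a_n, a_a, a_c, a_h.
Strictly between a_b and a_r are those in both lists: a_h — 1 element.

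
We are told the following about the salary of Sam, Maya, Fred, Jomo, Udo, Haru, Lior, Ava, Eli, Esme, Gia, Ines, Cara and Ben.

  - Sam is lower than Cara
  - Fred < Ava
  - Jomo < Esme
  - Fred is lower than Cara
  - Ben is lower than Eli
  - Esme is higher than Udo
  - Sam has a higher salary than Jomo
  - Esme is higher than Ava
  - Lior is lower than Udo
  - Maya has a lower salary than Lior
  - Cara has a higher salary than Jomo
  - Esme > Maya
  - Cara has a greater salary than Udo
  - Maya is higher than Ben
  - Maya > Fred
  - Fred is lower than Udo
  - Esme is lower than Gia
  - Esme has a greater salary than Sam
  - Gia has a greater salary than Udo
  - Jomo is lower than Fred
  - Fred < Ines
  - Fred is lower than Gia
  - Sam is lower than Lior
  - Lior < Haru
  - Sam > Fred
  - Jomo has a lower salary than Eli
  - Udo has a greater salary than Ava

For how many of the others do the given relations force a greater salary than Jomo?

12

Directly above Jomo: Fred, Sam, Cara, Esme, Eli.
One step further: Maya, Lior, Ava, Udo, Ines, Gia (11 so far).
One step further: Haru (12 so far).
No other element is forced above Jomo by the given relations, so the count is 12.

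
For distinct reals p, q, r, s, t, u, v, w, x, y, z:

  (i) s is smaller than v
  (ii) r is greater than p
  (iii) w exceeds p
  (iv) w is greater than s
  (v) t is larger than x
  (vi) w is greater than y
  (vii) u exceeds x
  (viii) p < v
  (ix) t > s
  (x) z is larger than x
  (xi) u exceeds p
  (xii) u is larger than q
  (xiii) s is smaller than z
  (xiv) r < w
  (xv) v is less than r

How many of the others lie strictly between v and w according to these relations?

The relations place v below w. An element lies strictly between them when it is forced above v and also forced below w.
Above v: {r}. Below w: {s, p, r, y}.
Intersection: {r} — 1.

1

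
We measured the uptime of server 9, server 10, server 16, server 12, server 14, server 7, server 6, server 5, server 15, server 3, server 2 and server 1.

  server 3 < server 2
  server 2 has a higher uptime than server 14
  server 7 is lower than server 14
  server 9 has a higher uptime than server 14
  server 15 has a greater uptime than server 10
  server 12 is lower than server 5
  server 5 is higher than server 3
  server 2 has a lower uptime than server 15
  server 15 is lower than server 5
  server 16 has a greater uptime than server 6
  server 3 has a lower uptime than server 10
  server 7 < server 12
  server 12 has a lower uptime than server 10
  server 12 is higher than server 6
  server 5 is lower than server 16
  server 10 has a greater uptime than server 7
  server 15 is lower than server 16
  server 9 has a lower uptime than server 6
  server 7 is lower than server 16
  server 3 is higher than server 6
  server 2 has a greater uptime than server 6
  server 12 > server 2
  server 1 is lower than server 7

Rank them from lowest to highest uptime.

server 1 < server 7 < server 14 < server 9 < server 6 < server 3 < server 2 < server 12 < server 10 < server 15 < server 5 < server 16

Each adjacent pair is fixed by a given relation: server 1 < server 7; server 7 < server 14; server 14 < server 9; server 9 < server 6; server 6 < server 3; server 3 < server 2; server 2 < server 12; server 12 < server 10; server 10 < server 15; server 15 < server 5; server 5 < server 16. Chaining them end to end gives the full order.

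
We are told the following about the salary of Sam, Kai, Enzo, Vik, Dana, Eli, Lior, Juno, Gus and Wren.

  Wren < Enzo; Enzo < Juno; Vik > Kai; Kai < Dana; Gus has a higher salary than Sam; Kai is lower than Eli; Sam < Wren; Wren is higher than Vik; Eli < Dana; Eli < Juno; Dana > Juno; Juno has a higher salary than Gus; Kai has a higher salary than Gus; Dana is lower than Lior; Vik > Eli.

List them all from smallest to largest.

The consecutive links are each given: Sam < Gus; Gus < Kai; Kai < Eli; Eli < Vik; Vik < Wren; Wren < Enzo; Enzo < Juno; Juno < Dana; Dana < Lior.

Sam < Gus < Kai < Eli < Vik < Wren < Enzo < Juno < Dana < Lior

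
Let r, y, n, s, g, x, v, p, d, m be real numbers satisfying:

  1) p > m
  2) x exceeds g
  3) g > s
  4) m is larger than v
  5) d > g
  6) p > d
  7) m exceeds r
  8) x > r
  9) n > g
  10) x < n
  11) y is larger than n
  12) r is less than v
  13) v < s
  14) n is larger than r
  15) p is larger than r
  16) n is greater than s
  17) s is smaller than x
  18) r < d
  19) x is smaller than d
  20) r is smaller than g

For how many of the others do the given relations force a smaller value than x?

4

Directly below x: r, s, g.
One step further: v (4 so far).
Nothing else is reachable below x; 4 in all.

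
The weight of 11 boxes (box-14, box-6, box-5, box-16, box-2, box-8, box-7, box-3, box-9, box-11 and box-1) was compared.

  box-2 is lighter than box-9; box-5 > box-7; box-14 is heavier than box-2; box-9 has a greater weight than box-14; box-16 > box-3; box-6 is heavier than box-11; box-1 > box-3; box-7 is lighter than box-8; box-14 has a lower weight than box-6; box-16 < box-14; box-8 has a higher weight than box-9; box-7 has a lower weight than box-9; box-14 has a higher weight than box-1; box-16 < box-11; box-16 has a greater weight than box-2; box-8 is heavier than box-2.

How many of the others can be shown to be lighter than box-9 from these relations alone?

6

From box-9 the given relations immediately reach box-2, box-7, box-14.
From those, box-16, box-1 — 5 in total.
From those, box-3 — 6 in total.
No other element is forced below box-9 by the given relations, so the count is 6.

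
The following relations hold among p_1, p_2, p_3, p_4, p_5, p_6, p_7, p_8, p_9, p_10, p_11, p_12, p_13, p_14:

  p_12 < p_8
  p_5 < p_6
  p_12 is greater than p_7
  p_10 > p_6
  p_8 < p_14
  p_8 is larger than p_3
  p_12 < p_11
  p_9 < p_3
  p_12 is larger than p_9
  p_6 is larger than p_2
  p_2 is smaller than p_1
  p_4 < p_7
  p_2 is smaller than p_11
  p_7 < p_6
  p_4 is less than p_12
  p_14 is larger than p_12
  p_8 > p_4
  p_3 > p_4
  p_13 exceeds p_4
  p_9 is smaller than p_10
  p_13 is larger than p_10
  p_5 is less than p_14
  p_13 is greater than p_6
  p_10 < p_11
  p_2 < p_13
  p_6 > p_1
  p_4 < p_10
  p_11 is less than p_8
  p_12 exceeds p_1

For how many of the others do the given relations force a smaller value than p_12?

From p_12 the given relations immediately reach p_9, p_4, p_1, p_7.
From those, p_2 — 5 in total.
No other element is forced below p_12 by the given relations, so the count is 5.

5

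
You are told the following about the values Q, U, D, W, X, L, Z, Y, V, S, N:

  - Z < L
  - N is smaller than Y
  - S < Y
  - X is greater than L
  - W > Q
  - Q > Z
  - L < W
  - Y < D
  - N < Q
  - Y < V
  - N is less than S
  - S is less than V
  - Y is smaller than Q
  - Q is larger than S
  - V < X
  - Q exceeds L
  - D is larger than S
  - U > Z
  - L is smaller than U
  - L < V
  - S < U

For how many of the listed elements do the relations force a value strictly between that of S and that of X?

2

Chaining upward from S reaches: Y, Q, V, D, W, U.
Chaining downward from X reaches: N, Z, L, Y, V.
Strictly between S and X are those in both lists: Y, V — 2 elements.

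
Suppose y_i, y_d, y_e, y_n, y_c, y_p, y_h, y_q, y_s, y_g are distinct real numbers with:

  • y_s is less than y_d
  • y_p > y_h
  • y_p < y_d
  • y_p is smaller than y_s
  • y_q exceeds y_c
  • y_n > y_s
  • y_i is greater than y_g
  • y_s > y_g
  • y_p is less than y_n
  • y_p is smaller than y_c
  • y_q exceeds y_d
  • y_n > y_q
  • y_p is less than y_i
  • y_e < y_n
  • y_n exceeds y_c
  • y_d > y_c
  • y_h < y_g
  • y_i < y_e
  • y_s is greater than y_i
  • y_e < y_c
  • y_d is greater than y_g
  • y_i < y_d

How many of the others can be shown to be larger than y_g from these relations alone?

7

Directly above y_g: y_i, y_s, y_d.
One step further: y_e, y_q, y_n (6 so far).
One step further: y_c (7 so far).
Nothing else is reachable above y_g; 7 in all.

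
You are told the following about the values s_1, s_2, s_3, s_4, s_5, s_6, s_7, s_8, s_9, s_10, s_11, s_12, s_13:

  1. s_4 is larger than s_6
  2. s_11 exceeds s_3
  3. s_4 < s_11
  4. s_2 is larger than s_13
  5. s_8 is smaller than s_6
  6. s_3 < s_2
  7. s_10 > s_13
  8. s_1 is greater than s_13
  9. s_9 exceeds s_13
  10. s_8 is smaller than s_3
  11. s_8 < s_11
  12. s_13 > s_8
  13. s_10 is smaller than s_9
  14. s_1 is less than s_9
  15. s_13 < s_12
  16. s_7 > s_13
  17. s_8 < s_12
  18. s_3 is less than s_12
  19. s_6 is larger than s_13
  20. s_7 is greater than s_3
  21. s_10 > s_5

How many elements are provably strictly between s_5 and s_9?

The relations place s_5 below s_9. An element lies strictly between them when it is forced above s_5 and also forced below s_9.
Above s_5: {s_10}. Below s_9: {s_8, s_13, s_1, s_10}.
Intersection: {s_10} — 1.

1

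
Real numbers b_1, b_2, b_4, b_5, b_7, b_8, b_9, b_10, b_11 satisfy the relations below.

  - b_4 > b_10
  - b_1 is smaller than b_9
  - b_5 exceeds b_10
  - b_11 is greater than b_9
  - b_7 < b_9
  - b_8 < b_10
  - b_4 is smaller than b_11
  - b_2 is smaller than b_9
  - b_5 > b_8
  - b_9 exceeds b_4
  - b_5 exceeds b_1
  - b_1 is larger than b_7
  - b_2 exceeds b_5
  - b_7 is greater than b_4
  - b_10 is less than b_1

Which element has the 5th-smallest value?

Chaining the given pairs: b_8 < b_10 < b_4 < b_7 < b_1 < b_5 < b_2 < b_9 < b_11.
Counting 5 from the smallest end gives b_1.

b_1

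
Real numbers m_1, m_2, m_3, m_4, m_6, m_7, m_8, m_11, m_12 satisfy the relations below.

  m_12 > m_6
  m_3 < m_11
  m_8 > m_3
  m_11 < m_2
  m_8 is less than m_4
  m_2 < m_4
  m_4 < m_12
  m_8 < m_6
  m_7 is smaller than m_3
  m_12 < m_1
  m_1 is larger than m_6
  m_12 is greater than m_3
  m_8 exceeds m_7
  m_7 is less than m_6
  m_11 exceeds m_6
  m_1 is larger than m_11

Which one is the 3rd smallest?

Chaining the given pairs: m_7 < m_3 < m_8 < m_6 < m_11 < m_2 < m_4 < m_12 < m_1.
Counting 3 from the smallest end gives m_8.

m_8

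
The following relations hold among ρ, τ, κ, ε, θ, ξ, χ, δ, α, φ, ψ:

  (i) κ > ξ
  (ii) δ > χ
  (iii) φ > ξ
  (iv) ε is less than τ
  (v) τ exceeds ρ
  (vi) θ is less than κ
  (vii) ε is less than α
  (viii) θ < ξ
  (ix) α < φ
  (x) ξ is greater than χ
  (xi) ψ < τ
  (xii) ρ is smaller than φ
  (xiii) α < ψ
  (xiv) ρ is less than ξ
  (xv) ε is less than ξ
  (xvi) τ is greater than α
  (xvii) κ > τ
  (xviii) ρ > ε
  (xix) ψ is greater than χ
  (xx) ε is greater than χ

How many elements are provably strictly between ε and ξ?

1

The relations place ε below ξ. An element lies strictly between them when it is forced above ε and also forced below ξ.
Above ε: {α, ρ, ψ, τ, κ, φ}. Below ξ: {χ, θ, ρ}.
Intersection: {ρ} — 1.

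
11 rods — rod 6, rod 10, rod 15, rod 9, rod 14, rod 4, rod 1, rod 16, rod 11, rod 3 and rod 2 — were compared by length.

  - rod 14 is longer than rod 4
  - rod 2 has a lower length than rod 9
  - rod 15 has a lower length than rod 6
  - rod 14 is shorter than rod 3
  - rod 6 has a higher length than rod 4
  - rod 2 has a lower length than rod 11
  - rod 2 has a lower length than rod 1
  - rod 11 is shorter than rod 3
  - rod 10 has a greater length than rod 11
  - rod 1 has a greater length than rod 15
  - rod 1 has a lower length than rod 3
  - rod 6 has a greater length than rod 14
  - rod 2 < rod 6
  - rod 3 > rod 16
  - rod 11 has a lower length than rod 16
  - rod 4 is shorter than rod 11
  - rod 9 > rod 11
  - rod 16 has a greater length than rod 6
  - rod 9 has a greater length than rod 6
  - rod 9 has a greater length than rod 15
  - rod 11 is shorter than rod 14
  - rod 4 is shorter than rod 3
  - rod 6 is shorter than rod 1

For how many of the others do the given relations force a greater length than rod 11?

7

From rod 11 the given relations immediately reach rod 14, rod 10, rod 9, rod 16, rod 3.
From those, rod 6 — 6 in total.
From those, rod 1 — 7 in total.
Nothing else is reachable above rod 11; 7 in all.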